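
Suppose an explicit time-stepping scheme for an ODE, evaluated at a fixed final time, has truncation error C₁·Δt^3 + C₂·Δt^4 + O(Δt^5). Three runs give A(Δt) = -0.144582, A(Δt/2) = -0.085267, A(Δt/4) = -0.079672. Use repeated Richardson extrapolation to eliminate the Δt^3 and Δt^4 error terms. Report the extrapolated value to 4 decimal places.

-0.0790

First eliminate the Δt^3 term (factor 2^3 = 8):
  B₁ = (8·(-0.085267) − (-0.144582))/7 = -0.076793
  B₂ = (8·(-0.079672) − (-0.085267))/7 = -0.078873
Then eliminate the Δt^4 term (factor 2^4 = 16):
  (16·(-0.078873) − (-0.076793))/15 = -0.079012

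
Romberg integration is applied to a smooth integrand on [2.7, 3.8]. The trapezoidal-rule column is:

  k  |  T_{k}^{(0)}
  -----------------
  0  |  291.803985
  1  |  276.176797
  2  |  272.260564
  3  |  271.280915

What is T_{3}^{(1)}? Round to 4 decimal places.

270.9544

Richardson extrapolation on the trapezoidal column (denominator 4−1=3):
T_{3}^{(1)} = (4·271.280915 − 272.260564) / 3 = 270.954365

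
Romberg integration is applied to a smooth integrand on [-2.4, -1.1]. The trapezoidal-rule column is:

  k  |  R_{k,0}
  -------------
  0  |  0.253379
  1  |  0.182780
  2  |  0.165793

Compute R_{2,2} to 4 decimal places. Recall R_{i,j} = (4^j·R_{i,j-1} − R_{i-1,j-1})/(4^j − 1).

0.1602

R_{1,1} = (4·0.182780 − 0.253379) / 3 = 0.159247
R_{2,1} = (4·0.165793 − 0.182780) / 3 = 0.160131
R_{2,2} = 0.160131 + (0.160131 − 0.159247)/15 = 0.160190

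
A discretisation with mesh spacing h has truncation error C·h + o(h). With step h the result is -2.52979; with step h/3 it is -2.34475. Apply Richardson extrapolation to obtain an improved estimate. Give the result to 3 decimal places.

Extrapolated value = (3·A(h/3) − A(h)) / (3 − 1)
= (3·(-2.34475) − (-2.52979)) / 2
= -4.50446 / 2 = -2.25223

-2.252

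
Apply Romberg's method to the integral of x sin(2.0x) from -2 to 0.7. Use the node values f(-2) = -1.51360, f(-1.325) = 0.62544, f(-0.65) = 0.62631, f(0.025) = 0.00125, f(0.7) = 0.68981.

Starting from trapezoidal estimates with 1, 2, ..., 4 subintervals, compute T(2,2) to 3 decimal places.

T(0,0) (trapezoid, 1 panel, h=2.7000): -1.11212
T(1,0) (trapezoid, 2 panels, h=1.3500): 0.28946
T(2,0) (trapezoid, 4 panels, h=0.6750): 0.56775
T(1,1) = 0.28946 + (0.28946 − (-1.11212))/3 = 0.75665
T(2,1) = 0.56775 + (0.56775 − 0.28946)/3 = 0.66051
T(2,2) = 0.66051 + (0.66051 − 0.75665)/15 = 0.65410

0.654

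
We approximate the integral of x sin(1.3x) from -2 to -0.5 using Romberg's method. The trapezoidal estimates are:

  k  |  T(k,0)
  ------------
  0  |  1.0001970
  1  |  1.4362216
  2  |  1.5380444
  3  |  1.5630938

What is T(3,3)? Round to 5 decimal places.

T(1,1) = 1.4362216 + (1.4362216 − 1.0001970)/3 = 1.5815631
T(2,1) = 1.5380444 + (1.5380444 − 1.4362216)/3 = 1.5719853
T(3,1) = (4·1.5630938 − 1.5380444) / 3 = 1.5714436
T(2,2) = (16·1.5719853 − 1.5815631) / 15 = 1.5713468
T(3,2) = 1.5714436 + (1.5714436 − 1.5719853)/15 = 1.5714075
T(3,3) = (64·1.5714075 − 1.5713468) / 63 = 1.5714085

1.57141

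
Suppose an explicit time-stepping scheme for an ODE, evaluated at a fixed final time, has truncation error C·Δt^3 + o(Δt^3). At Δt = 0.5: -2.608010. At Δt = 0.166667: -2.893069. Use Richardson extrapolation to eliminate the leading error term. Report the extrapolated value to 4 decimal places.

-2.9040

Extrapolated value = (27·A(Δt/3) − A(Δt)) / (27 − 1)
= (27·(-2.893069) − (-2.608010)) / 26
= -75.504853 / 26 = -2.904033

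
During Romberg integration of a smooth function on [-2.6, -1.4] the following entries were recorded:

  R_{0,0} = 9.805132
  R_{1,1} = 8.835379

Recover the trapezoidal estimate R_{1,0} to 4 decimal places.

9.0778

From R_{1,1} = (4·R_{1,0} − R_{0,0})/3, solve for R_{1,0}:
4·R_{1,0} = 3·8.835379 + 9.805132 = 36.311269
R_{1,0} = 9.077817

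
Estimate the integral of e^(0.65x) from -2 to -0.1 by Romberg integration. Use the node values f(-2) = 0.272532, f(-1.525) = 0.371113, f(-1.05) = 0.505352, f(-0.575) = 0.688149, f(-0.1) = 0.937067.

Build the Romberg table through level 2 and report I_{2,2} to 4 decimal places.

1.0224

I_{0,0} (trapezoid, 1 panel, h=1.9000): 1.149119
I_{1,0} (trapezoid, 2 panels, h=0.9500): 1.054644
I_{2,0} (trapezoid, 4 panels, h=0.4750): 1.030471
I_{1,1} = 1.054644 + (1.054644 − 1.149119)/3 = 1.023152
I_{2,1} = 1.030471 + (1.030471 − 1.054644)/3 = 1.022413
I_{2,2} = 1.022413 + (1.022413 − 1.023152)/15 = 1.022364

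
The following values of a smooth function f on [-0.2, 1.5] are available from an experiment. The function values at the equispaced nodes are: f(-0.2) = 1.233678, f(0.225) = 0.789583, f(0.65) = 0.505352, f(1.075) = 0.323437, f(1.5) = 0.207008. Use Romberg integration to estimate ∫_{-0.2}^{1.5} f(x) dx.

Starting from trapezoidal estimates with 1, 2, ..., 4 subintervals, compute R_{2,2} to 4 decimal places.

R_{0,0} (trapezoid, 1 panel, h=1.7000): 1.224583
R_{1,0} (trapezoid, 2 panels, h=0.8500): 1.041841
R_{2,0} (trapezoid, 4 panels, h=0.4250): 0.993954
R_{1,1} = 1.041841 + (1.041841 − 1.224583)/3 = 0.980927
R_{2,1} = 0.993954 + (0.993954 − 1.041841)/3 = 0.977992
R_{2,2} = 0.977992 + (0.977992 − 0.980927)/15 = 0.977796

0.9778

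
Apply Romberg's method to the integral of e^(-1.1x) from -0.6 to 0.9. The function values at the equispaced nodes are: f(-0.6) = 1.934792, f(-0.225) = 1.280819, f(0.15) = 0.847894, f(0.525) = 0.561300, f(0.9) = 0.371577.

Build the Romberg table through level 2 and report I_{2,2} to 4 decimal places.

1.4211

I_{0,0} (trapezoid, 1 panel, h=1.5000): 1.729777
I_{1,0} (trapezoid, 2 panels, h=0.7500): 1.500809
I_{2,0} (trapezoid, 4 panels, h=0.3750): 1.441199
I_{1,1} = 1.500809 + (1.500809 − 1.729777)/3 = 1.424486
I_{2,1} = 1.441199 + (1.441199 − 1.500809)/3 = 1.421329
I_{2,2} = 1.421329 + (1.421329 − 1.424486)/15 = 1.421119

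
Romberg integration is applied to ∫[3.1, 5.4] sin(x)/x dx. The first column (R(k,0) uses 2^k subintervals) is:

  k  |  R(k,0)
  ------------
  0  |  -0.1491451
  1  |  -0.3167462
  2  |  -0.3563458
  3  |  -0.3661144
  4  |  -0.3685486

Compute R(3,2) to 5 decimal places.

-0.36936

Richardson extrapolation on the trapezoidal column (denominator 4−1=3):
R(2,1) = -0.3563458 + (-0.3563458 − (-0.3167462))/3 = -0.3695457
R(3,1) = -0.3661144 + (-0.3661144 − (-0.3563458))/3 = -0.3693706
R(3,2) = (16·(-0.3693706) − (-0.3695457)) / 15 = -0.3693589
(Column j=1 coincides with Simpson's rule on the same nodes.)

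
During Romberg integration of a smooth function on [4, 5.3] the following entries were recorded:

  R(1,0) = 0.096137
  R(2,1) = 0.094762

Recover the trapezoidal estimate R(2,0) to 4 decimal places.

0.0951

From R(2,1) = (4·R(2,0) − R(1,0))/3, solve for R(2,0):
4·R(2,0) = 3·0.094762 + 0.096137 = 0.380423
R(2,0) = 0.095106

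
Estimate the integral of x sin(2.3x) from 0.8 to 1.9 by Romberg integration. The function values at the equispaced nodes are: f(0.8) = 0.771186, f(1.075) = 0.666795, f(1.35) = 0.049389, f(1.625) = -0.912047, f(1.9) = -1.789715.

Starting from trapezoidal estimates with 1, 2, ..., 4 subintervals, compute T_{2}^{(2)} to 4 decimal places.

-0.1758

T_{0}^{(0)} (trapezoid, 1 panel, h=1.1000): -0.560191
T_{1}^{(0)} (trapezoid, 2 panels, h=0.5500): -0.252932
T_{2}^{(0)} (trapezoid, 4 panels, h=0.2750): -0.193910
T_{1}^{(1)} = -0.252932 + (-0.252932 − (-0.560191))/3 = -0.150512
T_{2}^{(1)} = -0.193910 + (-0.193910 − (-0.252932))/3 = -0.174236
T_{2}^{(2)} = -0.174236 + (-0.174236 − (-0.150512))/15 = -0.175818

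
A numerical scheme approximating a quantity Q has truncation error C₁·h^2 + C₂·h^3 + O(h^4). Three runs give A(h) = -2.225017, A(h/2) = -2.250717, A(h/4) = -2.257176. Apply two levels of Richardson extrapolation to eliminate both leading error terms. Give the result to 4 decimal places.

First eliminate the h^2 term (factor 2^2 = 4):
  B₁ = (4·(-2.250717) − (-2.225017))/3 = -2.259284
  B₂ = (4·(-2.257176) − (-2.250717))/3 = -2.259329
Then eliminate the h^3 term (factor 2^3 = 8):
  (8·(-2.259329) − (-2.259284))/7 = -2.259335

-2.2593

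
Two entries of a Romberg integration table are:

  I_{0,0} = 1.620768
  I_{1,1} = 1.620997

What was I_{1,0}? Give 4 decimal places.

From I_{1,1} = (4·I_{1,0} − I_{0,0})/3, solve for I_{1,0}:
4·I_{1,0} = 3·1.620997 + 1.620768 = 6.483759
I_{1,0} = 1.620940

1.6209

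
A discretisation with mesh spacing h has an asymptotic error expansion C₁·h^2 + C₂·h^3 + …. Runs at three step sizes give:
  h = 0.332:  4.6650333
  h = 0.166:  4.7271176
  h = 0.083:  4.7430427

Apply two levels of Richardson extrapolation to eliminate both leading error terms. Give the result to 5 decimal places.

First eliminate the h^2 term (factor 2^2 = 4):
  B₁ = (4·4.7271176 − 4.6650333)/3 = 4.7478124
  B₂ = (4·4.7430427 − 4.7271176)/3 = 4.7483511
Then eliminate the h^3 term (factor 2^3 = 8):
  (8·4.7483511 − 4.7478124)/7 = 4.7484281

4.74843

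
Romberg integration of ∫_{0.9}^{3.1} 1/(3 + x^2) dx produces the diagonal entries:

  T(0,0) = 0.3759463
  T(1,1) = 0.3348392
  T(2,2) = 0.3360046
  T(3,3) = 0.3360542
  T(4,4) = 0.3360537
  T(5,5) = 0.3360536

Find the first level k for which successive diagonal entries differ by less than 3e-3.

|T(1,1) − T(0,0)| = 0.0411071 ≥ 3e-3
|T(2,2) − T(1,1)| = 0.0011654 < 3e-3

k = 2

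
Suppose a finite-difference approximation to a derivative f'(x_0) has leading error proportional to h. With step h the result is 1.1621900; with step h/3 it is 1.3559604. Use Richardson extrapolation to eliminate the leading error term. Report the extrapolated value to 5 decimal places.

The leading error scales as h; refining by a factor of 3 reduces it by 3^1 = 3.
Extrapolated value = (3·A(h/3) − A(h)) / (3 − 1)
= (3·1.3559604 − 1.1621900) / 2
= 2.9056912 / 2 = 1.4528456

1.45285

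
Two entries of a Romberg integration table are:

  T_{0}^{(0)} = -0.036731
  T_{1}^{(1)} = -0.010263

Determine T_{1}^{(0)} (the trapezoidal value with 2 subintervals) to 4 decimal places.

From T_{1}^{(1)} = (4·T_{1}^{(0)} − T_{0}^{(0)})/3, solve for T_{1}^{(0)}:
4·T_{1}^{(0)} = 3·(-0.010263) + (-0.036731) = -0.067520
T_{1}^{(0)} = -0.016880

-0.0169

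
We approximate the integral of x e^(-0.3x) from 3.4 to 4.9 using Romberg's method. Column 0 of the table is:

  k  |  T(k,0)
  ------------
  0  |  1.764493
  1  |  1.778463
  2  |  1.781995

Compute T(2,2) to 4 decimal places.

1.7832

Richardson extrapolation on the trapezoidal column (denominator 4−1=3):
T(1,1) = 1.778463 + (1.778463 − 1.764493)/3 = 1.783120
T(2,1) = 1.781995 + (1.781995 − 1.778463)/3 = 1.783172
T(2,2) = (16·1.783172 − 1.783120) / 15 = 1.783175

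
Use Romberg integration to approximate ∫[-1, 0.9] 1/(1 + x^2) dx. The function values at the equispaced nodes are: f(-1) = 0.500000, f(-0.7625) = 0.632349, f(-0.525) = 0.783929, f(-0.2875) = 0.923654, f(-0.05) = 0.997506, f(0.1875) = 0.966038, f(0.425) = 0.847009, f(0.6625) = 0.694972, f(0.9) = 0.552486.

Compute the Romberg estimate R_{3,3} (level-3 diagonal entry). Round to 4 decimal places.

R_{0,0} (trapezoid, 1 panel, h=1.9000): 0.999862
R_{1,0} (trapezoid, 2 panels, h=0.9500): 1.447562
R_{2,0} (trapezoid, 4 panels, h=0.4750): 1.498476
R_{3,0} (trapezoid, 8 panels, h=0.2375): 1.513279
R_{1,1} = 1.447562 + (1.447562 − 0.999862)/3 = 1.596795
R_{2,1} = 1.498476 + (1.498476 − 1.447562)/3 = 1.515447
R_{3,1} = 1.513279 + (1.513279 − 1.498476)/3 = 1.518213
R_{2,2} = 1.515447 + (1.515447 − 1.596795)/15 = 1.510024
R_{3,2} = 1.518213 + (1.518213 − 1.515447)/15 = 1.518397
R_{3,3} = 1.518397 + (1.518397 − 1.510024)/63 = 1.518530

1.5185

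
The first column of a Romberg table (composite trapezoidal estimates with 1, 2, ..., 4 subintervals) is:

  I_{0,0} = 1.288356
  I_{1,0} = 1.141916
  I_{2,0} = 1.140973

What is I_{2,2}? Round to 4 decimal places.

Richardson extrapolation on the trapezoidal column (denominator 4−1=3):
I_{1,1} = 1.141916 + (1.141916 − 1.288356)/3 = 1.093103
I_{2,1} = 1.140973 + (1.140973 − 1.141916)/3 = 1.140659
I_{2,2} = 1.140659 + (1.140659 − 1.093103)/15 = 1.143829

1.1438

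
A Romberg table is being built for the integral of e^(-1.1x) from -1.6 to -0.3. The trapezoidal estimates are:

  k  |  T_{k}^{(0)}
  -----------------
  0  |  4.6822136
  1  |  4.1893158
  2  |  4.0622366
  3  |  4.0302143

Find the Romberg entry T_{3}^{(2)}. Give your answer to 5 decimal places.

4.01952

Richardson extrapolation on the trapezoidal column (denominator 4−1=3):
T_{2}^{(1)} = 4.0622366 + (4.0622366 − 4.1893158)/3 = 4.0198769
T_{3}^{(1)} = (4·4.0302143 − 4.0622366) / 3 = 4.0195402
T_{3}^{(2)} = (16·4.0195402 − 4.0198769) / 15 = 4.0195178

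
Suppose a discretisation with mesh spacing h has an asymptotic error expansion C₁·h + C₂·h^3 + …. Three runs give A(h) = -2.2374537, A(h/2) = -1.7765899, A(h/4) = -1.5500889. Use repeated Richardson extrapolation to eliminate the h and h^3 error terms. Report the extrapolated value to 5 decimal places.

First eliminate the h term (factor 2^1 = 2):
  B₁ = (2·(-1.7765899) − (-2.2374537))/1 = -1.3157261
  B₂ = (2·(-1.5500889) − (-1.7765899))/1 = -1.3235879
Then eliminate the h^3 term (factor 2^3 = 8):
  (8·(-1.3235879) − (-1.3157261))/7 = -1.3247110

-1.32471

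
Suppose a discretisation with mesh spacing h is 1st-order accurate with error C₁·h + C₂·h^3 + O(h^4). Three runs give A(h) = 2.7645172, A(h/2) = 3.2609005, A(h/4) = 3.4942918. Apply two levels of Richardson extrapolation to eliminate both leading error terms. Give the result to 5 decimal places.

3.72345

First eliminate the h term (factor 2^1 = 2):
  B₁ = (2·3.2609005 − 2.7645172)/1 = 3.7572838
  B₂ = (2·3.4942918 − 3.2609005)/1 = 3.7276831
Then eliminate the h^3 term (factor 2^3 = 8):
  (8·3.7276831 − 3.7572838)/7 = 3.7234544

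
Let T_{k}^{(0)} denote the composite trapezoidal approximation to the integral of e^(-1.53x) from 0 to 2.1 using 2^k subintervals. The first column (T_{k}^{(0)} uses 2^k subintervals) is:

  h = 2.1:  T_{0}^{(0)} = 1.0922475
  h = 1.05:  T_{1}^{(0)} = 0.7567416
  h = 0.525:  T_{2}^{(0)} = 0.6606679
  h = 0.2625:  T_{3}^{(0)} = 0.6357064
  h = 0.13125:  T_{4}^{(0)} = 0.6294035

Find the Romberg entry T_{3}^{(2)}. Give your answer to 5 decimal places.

Richardson extrapolation on the trapezoidal column (denominator 4−1=3):
T_{2}^{(1)} = 0.6606679 + (0.6606679 − 0.7567416)/3 = 0.6286433
T_{3}^{(1)} = (4·0.6357064 − 0.6606679) / 3 = 0.6273859
T_{3}^{(2)} = (16·0.6273859 − 0.6286433) / 15 = 0.6273021

0.62730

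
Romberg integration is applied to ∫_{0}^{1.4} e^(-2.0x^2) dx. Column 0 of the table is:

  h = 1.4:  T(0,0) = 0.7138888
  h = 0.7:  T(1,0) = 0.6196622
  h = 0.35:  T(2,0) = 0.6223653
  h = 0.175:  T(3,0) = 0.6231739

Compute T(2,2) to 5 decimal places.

Richardson extrapolation on the trapezoidal column (denominator 4−1=3):
T(1,1) = (4·0.6196622 − 0.7138888) / 3 = 0.5882533
T(2,1) = 0.6223653 + (0.6223653 − 0.6196622)/3 = 0.6232663
T(2,2) = 0.6232663 + (0.6232663 − 0.5882533)/15 = 0.6256005

0.62560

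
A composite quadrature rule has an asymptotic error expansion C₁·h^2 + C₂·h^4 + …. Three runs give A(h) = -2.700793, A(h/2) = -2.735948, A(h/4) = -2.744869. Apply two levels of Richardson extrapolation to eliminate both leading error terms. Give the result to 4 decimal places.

First eliminate the h^2 term (factor 2^2 = 4):
  B₁ = (4·(-2.735948) − (-2.700793))/3 = -2.747666
  B₂ = (4·(-2.744869) − (-2.735948))/3 = -2.747843
Then eliminate the h^4 term (factor 2^4 = 16):
  (16·(-2.747843) − (-2.747666))/15 = -2.747855

-2.7479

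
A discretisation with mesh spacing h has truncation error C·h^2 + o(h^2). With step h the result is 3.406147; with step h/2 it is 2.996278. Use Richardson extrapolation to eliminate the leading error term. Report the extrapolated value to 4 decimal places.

The leading error scales as h^2; refining by a factor of 2 reduces it by 2^2 = 4.
Extrapolated value = (4·A(h/2) − A(h)) / (4 − 1)
= (4·2.996278 − 3.406147) / 3
= 8.578965 / 3 = 2.859655

2.8597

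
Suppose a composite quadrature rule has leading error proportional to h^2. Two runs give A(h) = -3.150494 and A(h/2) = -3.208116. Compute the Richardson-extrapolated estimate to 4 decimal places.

-3.2273

The leading error scales as h^2; refining by a factor of 2 reduces it by 2^2 = 4.
Extrapolated value = (4·A(h/2) − A(h)) / (4 − 1)
= (4·(-3.208116) − (-3.150494)) / 3
= -9.681970 / 3 = -3.227323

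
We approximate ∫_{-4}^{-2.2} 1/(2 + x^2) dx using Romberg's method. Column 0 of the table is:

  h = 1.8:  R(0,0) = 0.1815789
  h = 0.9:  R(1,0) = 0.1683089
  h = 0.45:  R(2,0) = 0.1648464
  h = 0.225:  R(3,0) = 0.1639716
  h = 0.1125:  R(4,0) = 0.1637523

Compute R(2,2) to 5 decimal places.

0.16368

R(1,1) = 0.1683089 + (0.1683089 − 0.1815789)/3 = 0.1638856
R(2,1) = 0.1648464 + (0.1648464 − 0.1683089)/3 = 0.1636922
R(2,2) = (16·0.1636922 − 0.1638856) / 15 = 0.1636793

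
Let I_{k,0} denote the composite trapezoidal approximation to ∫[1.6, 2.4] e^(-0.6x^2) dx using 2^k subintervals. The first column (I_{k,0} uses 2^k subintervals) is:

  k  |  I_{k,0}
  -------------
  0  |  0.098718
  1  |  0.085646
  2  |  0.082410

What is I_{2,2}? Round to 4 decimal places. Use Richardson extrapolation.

I_{1,1} = (4·0.085646 − 0.098718) / 3 = 0.081289
I_{2,1} = 0.082410 + (0.082410 − 0.085646)/3 = 0.081331
I_{2,2} = 0.081331 + (0.081331 − 0.081289)/15 = 0.081334

0.0813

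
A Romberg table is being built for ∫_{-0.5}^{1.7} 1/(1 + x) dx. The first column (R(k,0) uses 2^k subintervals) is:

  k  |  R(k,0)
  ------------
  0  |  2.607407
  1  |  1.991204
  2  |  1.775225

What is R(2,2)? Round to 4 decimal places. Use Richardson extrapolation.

1.6977

R(1,1) = (4·1.991204 − 2.607407) / 3 = 1.785803
R(2,1) = (4·1.775225 − 1.991204) / 3 = 1.703232
R(2,2) = (16·1.703232 − 1.785803) / 15 = 1.697727
(Column j=1 coincides with Simpson's rule on the same nodes.)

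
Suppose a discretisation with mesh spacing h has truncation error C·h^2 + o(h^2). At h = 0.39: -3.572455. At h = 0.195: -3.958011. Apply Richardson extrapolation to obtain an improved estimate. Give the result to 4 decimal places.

Extrapolated value = (4·A(h/2) − A(h)) / (4 − 1)
= (4·(-3.958011) − (-3.572455)) / 3
= -12.259589 / 3 = -4.086530

-4.0865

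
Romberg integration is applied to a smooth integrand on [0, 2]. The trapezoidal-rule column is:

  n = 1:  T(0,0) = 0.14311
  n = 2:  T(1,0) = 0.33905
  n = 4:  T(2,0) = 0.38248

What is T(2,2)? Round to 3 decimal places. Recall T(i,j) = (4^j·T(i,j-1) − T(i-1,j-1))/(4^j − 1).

Richardson extrapolation on the trapezoidal column (denominator 4−1=3):
T(1,1) = 0.33905 + (0.33905 − 0.14311)/3 = 0.40436
T(2,1) = 0.38248 + (0.38248 − 0.33905)/3 = 0.39696
T(2,2) = (16·0.39696 − 0.40436) / 15 = 0.39647

0.396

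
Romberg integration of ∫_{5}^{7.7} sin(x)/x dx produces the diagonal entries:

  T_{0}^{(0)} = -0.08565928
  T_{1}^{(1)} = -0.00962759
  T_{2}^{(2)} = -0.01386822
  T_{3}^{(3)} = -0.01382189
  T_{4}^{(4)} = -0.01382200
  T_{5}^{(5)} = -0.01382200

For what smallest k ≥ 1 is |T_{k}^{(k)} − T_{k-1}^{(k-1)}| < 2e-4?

k = 3

|T_{1}^{(1)} − T_{0}^{(0)}| = 0.07603169 ≥ 2e-4
|T_{2}^{(2)} − T_{1}^{(1)}| = 0.00424063 ≥ 2e-4
|T_{3}^{(3)} − T_{2}^{(2)}| = 0.00004633 < 2e-4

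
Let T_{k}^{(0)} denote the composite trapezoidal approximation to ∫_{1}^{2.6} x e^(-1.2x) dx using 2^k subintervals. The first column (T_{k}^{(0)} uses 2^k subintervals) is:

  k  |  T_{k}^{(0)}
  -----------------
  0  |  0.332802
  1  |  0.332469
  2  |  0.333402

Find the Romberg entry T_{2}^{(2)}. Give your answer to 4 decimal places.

T_{1}^{(1)} = 0.332469 + (0.332469 − 0.332802)/3 = 0.332358
T_{2}^{(1)} = (4·0.333402 − 0.332469) / 3 = 0.333713
T_{2}^{(2)} = 0.333713 + (0.333713 − 0.332358)/15 = 0.333803

0.3338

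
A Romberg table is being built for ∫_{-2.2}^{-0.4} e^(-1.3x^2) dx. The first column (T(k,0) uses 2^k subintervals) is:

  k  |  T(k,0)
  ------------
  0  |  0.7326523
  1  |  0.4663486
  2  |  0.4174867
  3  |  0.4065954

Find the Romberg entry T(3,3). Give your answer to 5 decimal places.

0.40309

T(1,1) = (4·0.4663486 − 0.7326523) / 3 = 0.3775807
T(2,1) = (4·0.4174867 − 0.4663486) / 3 = 0.4011994
T(3,1) = (4·0.4065954 − 0.4174867) / 3 = 0.4029650
T(2,2) = 0.4011994 + (0.4011994 − 0.3775807)/15 = 0.4027740
T(3,2) = (16·0.4029650 − 0.4011994) / 15 = 0.4030827
T(3,3) = 0.4030827 + (0.4030827 − 0.4027740)/63 = 0.4030876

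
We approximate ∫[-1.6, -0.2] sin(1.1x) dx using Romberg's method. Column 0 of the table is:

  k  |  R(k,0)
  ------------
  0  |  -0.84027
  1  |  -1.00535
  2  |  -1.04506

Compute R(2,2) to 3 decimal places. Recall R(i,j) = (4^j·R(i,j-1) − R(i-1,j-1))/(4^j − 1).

R(1,1) = -1.00535 + (-1.00535 − (-0.84027))/3 = -1.06038
R(2,1) = -1.04506 + (-1.04506 − (-1.00535))/3 = -1.05830
R(2,2) = -1.05830 + (-1.05830 − (-1.06038))/15 = -1.05816
(Column j=1 coincides with Simpson's rule on the same nodes.)

-1.058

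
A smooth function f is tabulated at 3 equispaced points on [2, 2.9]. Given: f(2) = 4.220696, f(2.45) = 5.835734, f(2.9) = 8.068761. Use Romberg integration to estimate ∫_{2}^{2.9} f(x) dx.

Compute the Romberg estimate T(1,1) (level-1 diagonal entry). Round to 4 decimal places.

T(0,0) (trapezoid, 1 panel, h=0.9000): 5.530256
T(1,0) (trapezoid, 2 panels, h=0.4500): 5.391208
T(1,1) = 5.391208 + (5.391208 − 5.530256)/3 = 5.344859

5.3449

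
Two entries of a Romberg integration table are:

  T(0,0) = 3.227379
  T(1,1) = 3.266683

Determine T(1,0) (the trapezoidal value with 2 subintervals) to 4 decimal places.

3.2569

From T(1,1) = (4·T(1,0) − T(0,0))/3, solve for T(1,0):
4·T(1,0) = 3·3.266683 + 3.227379 = 13.027428
T(1,0) = 3.256857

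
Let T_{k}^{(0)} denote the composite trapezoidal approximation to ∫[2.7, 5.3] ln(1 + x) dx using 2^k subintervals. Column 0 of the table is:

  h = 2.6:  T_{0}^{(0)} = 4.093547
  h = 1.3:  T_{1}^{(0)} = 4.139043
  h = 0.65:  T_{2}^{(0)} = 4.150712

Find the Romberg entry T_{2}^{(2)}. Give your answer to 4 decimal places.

4.1546

T_{1}^{(1)} = (4·4.139043 − 4.093547) / 3 = 4.154208
T_{2}^{(1)} = (4·4.150712 − 4.139043) / 3 = 4.154602
T_{2}^{(2)} = (16·4.154602 − 4.154208) / 15 = 4.154628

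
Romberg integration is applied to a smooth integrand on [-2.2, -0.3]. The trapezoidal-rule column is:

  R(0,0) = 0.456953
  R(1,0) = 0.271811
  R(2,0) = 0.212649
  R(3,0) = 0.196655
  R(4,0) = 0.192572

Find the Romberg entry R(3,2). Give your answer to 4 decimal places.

R(2,1) = 0.212649 + (0.212649 − 0.271811)/3 = 0.192928
R(3,1) = 0.196655 + (0.196655 − 0.212649)/3 = 0.191324
R(3,2) = 0.191324 + (0.191324 − 0.192928)/15 = 0.191217

0.1912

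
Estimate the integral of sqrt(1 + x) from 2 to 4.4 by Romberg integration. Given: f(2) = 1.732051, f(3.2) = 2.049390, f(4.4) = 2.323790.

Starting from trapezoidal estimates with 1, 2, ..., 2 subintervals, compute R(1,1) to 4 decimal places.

R(0,0) (trapezoid, 1 panel, h=2.4000): 4.867009
R(1,0) (trapezoid, 2 panels, h=1.2000): 4.892773
R(1,1) = 4.892773 + (4.892773 − 4.867009)/3 = 4.901361

4.9014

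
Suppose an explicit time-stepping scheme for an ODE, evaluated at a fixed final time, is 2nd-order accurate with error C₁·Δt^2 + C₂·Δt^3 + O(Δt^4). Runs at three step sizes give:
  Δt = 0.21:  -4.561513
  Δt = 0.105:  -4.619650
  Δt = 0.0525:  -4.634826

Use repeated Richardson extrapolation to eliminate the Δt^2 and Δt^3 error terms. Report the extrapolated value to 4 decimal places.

-4.6400

First eliminate the Δt^2 term (factor 2^2 = 4):
  B₁ = (4·(-4.619650) − (-4.561513))/3 = -4.639029
  B₂ = (4·(-4.634826) − (-4.619650))/3 = -4.639885
Then eliminate the Δt^3 term (factor 2^3 = 8):
  (8·(-4.639885) − (-4.639029))/7 = -4.640007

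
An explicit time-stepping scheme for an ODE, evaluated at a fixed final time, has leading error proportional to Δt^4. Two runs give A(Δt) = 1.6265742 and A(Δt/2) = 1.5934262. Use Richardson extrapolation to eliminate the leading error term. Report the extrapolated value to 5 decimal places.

1.59122

The leading error scales as Δt^4; refining by a factor of 2 reduces it by 2^4 = 16.
Extrapolated value = (16·A(Δt/2) − A(Δt)) / (16 − 1)
= (16·1.5934262 − 1.6265742) / 15
= 23.8682450 / 15 = 1.5912163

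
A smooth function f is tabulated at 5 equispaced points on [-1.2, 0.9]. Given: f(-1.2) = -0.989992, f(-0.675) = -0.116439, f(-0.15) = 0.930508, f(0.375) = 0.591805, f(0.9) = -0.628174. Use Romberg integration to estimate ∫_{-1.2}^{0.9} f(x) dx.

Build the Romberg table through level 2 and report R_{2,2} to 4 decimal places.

R_{0,0} (trapezoid, 1 panel, h=2.1000): -1.699074
R_{1,0} (trapezoid, 2 panels, h=1.0500): 0.127496
R_{2,0} (trapezoid, 4 panels, h=0.5250): 0.313315
R_{1,1} = 0.127496 + (0.127496 − (-1.699074))/3 = 0.736353
R_{2,1} = 0.313315 + (0.313315 − 0.127496)/3 = 0.375255
R_{2,2} = 0.375255 + (0.375255 − 0.736353)/15 = 0.351182

0.3512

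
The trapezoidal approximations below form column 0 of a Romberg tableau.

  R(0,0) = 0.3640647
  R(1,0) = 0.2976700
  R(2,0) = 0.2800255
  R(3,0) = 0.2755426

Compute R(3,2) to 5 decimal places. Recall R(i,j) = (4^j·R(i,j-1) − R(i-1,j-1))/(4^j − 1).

0.27404

Richardson extrapolation on the trapezoidal column (denominator 4−1=3):
R(2,1) = (4·0.2800255 − 0.2976700) / 3 = 0.2741440
R(3,1) = 0.2755426 + (0.2755426 − 0.2800255)/3 = 0.2740483
R(3,2) = 0.2740483 + (0.2740483 − 0.2741440)/15 = 0.2740419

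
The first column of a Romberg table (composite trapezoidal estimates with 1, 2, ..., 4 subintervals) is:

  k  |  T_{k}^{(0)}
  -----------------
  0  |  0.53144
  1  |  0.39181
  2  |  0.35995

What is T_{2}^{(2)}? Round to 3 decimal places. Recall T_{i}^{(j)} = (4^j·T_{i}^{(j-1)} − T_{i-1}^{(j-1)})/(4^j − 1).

0.350

T_{1}^{(1)} = 0.39181 + (0.39181 − 0.53144)/3 = 0.34527
T_{2}^{(1)} = 0.35995 + (0.35995 − 0.39181)/3 = 0.34933
T_{2}^{(2)} = 0.34933 + (0.34933 − 0.34527)/15 = 0.34960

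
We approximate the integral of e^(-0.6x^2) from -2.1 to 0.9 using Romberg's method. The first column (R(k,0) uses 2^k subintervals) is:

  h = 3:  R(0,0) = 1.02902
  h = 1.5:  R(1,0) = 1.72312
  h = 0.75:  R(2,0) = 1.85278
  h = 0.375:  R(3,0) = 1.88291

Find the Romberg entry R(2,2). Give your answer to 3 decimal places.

R(1,1) = 1.72312 + (1.72312 − 1.02902)/3 = 1.95449
R(2,1) = (4·1.85278 − 1.72312) / 3 = 1.89600
R(2,2) = (16·1.89600 − 1.95449) / 15 = 1.89210

1.892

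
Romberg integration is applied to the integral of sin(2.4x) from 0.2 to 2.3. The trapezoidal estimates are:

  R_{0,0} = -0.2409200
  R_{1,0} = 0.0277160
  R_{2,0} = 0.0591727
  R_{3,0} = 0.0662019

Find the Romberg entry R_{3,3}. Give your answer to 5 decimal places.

0.06850

Richardson extrapolation on the trapezoidal column (denominator 4−1=3):
R_{1,1} = (4·0.0277160 − (-0.2409200)) / 3 = 0.1172613
R_{2,1} = 0.0591727 + (0.0591727 − 0.0277160)/3 = 0.0696583
R_{3,1} = 0.0662019 + (0.0662019 − 0.0591727)/3 = 0.0685450
R_{2,2} = 0.0696583 + (0.0696583 − 0.1172613)/15 = 0.0664848
R_{3,2} = (16·0.0685450 − 0.0696583) / 15 = 0.0684708
R_{3,3} = (64·0.0684708 − 0.0664848) / 63 = 0.0685023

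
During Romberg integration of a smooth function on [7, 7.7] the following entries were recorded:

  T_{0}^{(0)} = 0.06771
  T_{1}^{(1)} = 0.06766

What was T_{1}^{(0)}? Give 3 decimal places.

From T_{1}^{(1)} = (4·T_{1}^{(0)} − T_{0}^{(0)})/3, solve for T_{1}^{(0)}:
4·T_{1}^{(0)} = 3·0.06766 + 0.06771 = 0.27069
T_{1}^{(0)} = 0.06767

0.068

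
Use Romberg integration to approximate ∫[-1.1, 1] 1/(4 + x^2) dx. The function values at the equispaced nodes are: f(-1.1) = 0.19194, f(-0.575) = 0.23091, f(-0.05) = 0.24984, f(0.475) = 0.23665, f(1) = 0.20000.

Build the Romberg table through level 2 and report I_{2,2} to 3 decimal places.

I_{0,0} (trapezoid, 1 panel, h=2.1000): 0.41154
I_{1,0} (trapezoid, 2 panels, h=1.0500): 0.46810
I_{2,0} (trapezoid, 4 panels, h=0.5250): 0.47952
I_{1,1} = 0.46810 + (0.46810 − 0.41154)/3 = 0.48695
I_{2,1} = 0.47952 + (0.47952 − 0.46810)/3 = 0.48333
I_{2,2} = 0.48333 + (0.48333 − 0.48695)/15 = 0.48309

0.483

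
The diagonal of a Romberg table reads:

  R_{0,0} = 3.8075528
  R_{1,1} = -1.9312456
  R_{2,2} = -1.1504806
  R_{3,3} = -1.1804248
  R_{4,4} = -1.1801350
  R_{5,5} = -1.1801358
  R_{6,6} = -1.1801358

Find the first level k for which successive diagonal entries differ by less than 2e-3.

|R_{1,1} − R_{0,0}| = 5.7387984 ≥ 2e-3
|R_{2,2} − R_{1,1}| = 0.7807650 ≥ 2e-3
|R_{3,3} − R_{2,2}| = 0.0299442 ≥ 2e-3
|R_{4,4} − R_{3,3}| = 0.0002898 < 2e-3

k = 4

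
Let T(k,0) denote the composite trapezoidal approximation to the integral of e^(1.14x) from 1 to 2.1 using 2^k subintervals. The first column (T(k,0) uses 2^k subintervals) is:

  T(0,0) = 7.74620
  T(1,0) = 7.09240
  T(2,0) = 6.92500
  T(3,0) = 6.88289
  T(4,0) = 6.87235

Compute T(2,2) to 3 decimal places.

6.869

Richardson extrapolation on the trapezoidal column (denominator 4−1=3):
T(1,1) = (4·7.09240 − 7.74620) / 3 = 6.87447
T(2,1) = (4·6.92500 − 7.09240) / 3 = 6.86920
T(2,2) = 6.86920 + (6.86920 − 6.87447)/15 = 6.86885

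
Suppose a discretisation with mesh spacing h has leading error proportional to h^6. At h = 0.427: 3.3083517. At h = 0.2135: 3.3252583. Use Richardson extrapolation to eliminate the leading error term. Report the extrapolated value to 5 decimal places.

3.32553

Extrapolated value = (64·A(h/2) − A(h)) / (64 − 1)
= (64·3.3252583 − 3.3083517) / 63
= 209.5081795 / 63 = 3.3255267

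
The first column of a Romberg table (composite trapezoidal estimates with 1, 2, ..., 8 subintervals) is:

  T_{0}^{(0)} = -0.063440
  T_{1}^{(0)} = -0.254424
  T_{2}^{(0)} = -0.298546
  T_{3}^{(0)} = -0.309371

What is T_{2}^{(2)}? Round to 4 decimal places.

-0.3129

T_{1}^{(1)} = -0.254424 + (-0.254424 − (-0.063440))/3 = -0.318085
T_{2}^{(1)} = -0.298546 + (-0.298546 − (-0.254424))/3 = -0.313253
T_{2}^{(2)} = -0.313253 + (-0.313253 − (-0.318085))/15 = -0.312931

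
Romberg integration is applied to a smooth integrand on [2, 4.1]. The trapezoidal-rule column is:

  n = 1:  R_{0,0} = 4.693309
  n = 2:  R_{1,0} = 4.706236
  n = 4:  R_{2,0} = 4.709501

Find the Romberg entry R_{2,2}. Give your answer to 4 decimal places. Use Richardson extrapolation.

4.7106

R_{1,1} = (4·4.706236 − 4.693309) / 3 = 4.710545
R_{2,1} = 4.709501 + (4.709501 − 4.706236)/3 = 4.710589
R_{2,2} = (16·4.710589 − 4.710545) / 15 = 4.710592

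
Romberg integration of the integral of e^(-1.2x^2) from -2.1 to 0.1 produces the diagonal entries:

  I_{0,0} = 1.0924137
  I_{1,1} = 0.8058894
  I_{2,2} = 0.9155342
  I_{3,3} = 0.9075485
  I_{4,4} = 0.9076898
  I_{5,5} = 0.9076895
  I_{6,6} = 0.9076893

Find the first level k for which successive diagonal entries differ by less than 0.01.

k = 3

|I_{1,1} − I_{0,0}| = 0.2865243 ≥ 0.01
|I_{2,2} − I_{1,1}| = 0.1096448 ≥ 0.01
|I_{3,3} − I_{2,2}| = 0.0079857 < 0.01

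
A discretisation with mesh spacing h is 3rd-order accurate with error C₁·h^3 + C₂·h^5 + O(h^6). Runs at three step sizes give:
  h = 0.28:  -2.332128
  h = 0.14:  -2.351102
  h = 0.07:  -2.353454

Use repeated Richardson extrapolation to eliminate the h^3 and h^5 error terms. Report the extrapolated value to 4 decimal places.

First eliminate the h^3 term (factor 2^3 = 8):
  B₁ = (8·(-2.351102) − (-2.332128))/7 = -2.353813
  B₂ = (8·(-2.353454) − (-2.351102))/7 = -2.353790
Then eliminate the h^5 term (factor 2^5 = 32):
  (32·(-2.353790) − (-2.353813))/31 = -2.353789

-2.3538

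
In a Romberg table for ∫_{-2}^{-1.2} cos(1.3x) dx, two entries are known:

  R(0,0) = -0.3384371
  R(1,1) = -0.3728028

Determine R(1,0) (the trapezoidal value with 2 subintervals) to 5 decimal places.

-0.36421

From R(1,1) = (4·R(1,0) − R(0,0))/3, solve for R(1,0):
4·R(1,0) = 3·(-0.3728028) + (-0.3384371) = -1.4568455
R(1,0) = -0.3642114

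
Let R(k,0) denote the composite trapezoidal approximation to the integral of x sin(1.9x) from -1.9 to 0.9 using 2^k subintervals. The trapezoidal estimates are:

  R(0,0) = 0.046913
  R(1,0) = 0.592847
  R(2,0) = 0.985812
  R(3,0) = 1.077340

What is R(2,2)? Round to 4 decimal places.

R(1,1) = (4·0.592847 − 0.046913) / 3 = 0.774825
R(2,1) = 0.985812 + (0.985812 − 0.592847)/3 = 1.116800
R(2,2) = (16·1.116800 − 0.774825) / 15 = 1.139598

1.1396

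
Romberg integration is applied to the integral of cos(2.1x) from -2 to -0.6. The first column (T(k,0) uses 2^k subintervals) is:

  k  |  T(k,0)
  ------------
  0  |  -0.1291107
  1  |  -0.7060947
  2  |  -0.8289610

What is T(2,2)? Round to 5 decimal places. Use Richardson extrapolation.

Richardson extrapolation on the trapezoidal column (denominator 4−1=3):
T(1,1) = (4·(-0.7060947) − (-0.1291107)) / 3 = -0.8984227
T(2,1) = (4·(-0.8289610) − (-0.7060947)) / 3 = -0.8699164
T(2,2) = (16·(-0.8699164) − (-0.8984227)) / 15 = -0.8680160

-0.86802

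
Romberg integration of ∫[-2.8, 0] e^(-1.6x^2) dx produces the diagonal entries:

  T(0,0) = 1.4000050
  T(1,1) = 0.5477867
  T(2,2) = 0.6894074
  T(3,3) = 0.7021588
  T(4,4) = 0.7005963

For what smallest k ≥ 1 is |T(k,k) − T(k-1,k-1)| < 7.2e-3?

|T(1,1) − T(0,0)| = 0.8522183 ≥ 7.2e-3
|T(2,2) − T(1,1)| = 0.1416207 ≥ 7.2e-3
|T(3,3) − T(2,2)| = 0.0127514 ≥ 7.2e-3
|T(4,4) − T(3,3)| = 0.0015625 < 7.2e-3

k = 4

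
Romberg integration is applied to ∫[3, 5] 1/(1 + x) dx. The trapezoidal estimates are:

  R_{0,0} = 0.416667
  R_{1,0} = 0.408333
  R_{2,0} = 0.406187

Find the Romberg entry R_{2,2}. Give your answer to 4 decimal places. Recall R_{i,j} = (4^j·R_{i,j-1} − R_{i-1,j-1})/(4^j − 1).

0.4055

R_{1,1} = 0.408333 + (0.408333 − 0.416667)/3 = 0.405555
R_{2,1} = (4·0.406187 − 0.408333) / 3 = 0.405472
R_{2,2} = 0.405472 + (0.405472 − 0.405555)/15 = 0.405466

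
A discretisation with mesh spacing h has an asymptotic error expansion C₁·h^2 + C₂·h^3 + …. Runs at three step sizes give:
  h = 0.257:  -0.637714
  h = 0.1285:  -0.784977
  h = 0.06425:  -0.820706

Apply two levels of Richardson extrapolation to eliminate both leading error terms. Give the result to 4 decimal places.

-0.8324

First eliminate the h^2 term (factor 2^2 = 4):
  B₁ = (4·(-0.784977) − (-0.637714))/3 = -0.834065
  B₂ = (4·(-0.820706) − (-0.784977))/3 = -0.832616
Then eliminate the h^3 term (factor 2^3 = 8):
  (8·(-0.832616) − (-0.834065))/7 = -0.832409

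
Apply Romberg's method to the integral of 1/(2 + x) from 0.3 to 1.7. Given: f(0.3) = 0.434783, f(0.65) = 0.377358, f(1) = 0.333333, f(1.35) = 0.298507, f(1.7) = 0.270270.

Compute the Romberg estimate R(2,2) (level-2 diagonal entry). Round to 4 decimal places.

0.4754

R(0,0) (trapezoid, 1 panel, h=1.4000): 0.493537
R(1,0) (trapezoid, 2 panels, h=0.7000): 0.480102
R(2,0) (trapezoid, 4 panels, h=0.3500): 0.476604
R(1,1) = 0.480102 + (0.480102 − 0.493537)/3 = 0.475624
R(2,1) = 0.476604 + (0.476604 − 0.480102)/3 = 0.475438
R(2,2) = 0.475438 + (0.475438 − 0.475624)/15 = 0.475426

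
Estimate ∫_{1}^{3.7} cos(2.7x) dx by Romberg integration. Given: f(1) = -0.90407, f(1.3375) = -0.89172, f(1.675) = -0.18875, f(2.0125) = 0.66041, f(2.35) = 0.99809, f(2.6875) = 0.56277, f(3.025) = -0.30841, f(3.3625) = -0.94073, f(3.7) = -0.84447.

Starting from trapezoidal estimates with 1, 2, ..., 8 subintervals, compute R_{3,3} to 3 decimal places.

-0.354

R_{0,0} (trapezoid, 1 panel, h=2.7000): -2.36053
R_{1,0} (trapezoid, 2 panels, h=1.3500): 0.16716
R_{2,0} (trapezoid, 4 panels, h=0.6750): -0.25200
R_{3,0} (trapezoid, 8 panels, h=0.3375): -0.33163
R_{1,1} = 0.16716 + (0.16716 − (-2.36053))/3 = 1.00972
R_{2,1} = -0.25200 + (-0.25200 − 0.16716)/3 = -0.39172
R_{3,1} = -0.33163 + (-0.33163 − (-0.25200))/3 = -0.35817
R_{2,2} = -0.39172 + (-0.39172 − 1.00972)/15 = -0.48515
R_{3,2} = -0.35817 + (-0.35817 − (-0.39172))/15 = -0.35593
R_{3,3} = -0.35593 + (-0.35593 − (-0.48515))/63 = -0.35388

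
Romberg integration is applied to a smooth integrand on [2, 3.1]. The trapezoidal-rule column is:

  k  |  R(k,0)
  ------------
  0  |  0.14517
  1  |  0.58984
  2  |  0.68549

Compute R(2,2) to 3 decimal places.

0.716

R(1,1) = (4·0.58984 − 0.14517) / 3 = 0.73806
R(2,1) = 0.68549 + (0.68549 − 0.58984)/3 = 0.71737
R(2,2) = (16·0.71737 − 0.73806) / 15 = 0.71599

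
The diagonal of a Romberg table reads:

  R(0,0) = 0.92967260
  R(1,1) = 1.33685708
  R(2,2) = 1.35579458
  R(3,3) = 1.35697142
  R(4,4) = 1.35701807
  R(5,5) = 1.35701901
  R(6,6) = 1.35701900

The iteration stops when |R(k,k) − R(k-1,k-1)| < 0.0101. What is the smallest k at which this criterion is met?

|R(1,1) − R(0,0)| = 0.40718448 ≥ 0.0101
|R(2,2) − R(1,1)| = 0.01893750 ≥ 0.0101
|R(3,3) − R(2,2)| = 0.00117684 < 0.0101

k = 3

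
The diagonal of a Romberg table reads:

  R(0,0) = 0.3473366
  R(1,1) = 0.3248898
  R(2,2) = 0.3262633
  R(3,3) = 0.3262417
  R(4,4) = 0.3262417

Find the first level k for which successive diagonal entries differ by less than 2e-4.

|R(1,1) − R(0,0)| = 0.0224468 ≥ 2e-4
|R(2,2) − R(1,1)| = 0.0013735 ≥ 2e-4
|R(3,3) − R(2,2)| = 0.0000216 < 2e-4

k = 3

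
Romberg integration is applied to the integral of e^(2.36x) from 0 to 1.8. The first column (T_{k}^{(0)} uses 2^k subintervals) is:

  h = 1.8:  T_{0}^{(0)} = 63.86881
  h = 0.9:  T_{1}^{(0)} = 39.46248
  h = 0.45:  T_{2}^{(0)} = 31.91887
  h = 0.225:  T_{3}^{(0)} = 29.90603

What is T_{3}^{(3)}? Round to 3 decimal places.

29.223

Richardson extrapolation on the trapezoidal column (denominator 4−1=3):
T_{1}^{(1)} = 39.46248 + (39.46248 − 63.86881)/3 = 31.32704
T_{2}^{(1)} = 31.91887 + (31.91887 − 39.46248)/3 = 29.40433
T_{3}^{(1)} = (4·29.90603 − 31.91887) / 3 = 29.23508
T_{2}^{(2)} = (16·29.40433 − 31.32704) / 15 = 29.27615
T_{3}^{(2)} = (16·29.23508 − 29.40433) / 15 = 29.22380
T_{3}^{(3)} = (64·29.22380 − 29.27615) / 63 = 29.22297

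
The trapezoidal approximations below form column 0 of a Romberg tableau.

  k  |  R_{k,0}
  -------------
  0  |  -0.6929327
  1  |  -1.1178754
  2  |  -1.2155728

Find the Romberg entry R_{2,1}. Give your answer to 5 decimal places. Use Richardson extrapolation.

Richardson extrapolation on the trapezoidal column (denominator 4−1=3):
R_{2,1} = (4·(-1.2155728) − (-1.1178754)) / 3 = -1.2481386

-1.24814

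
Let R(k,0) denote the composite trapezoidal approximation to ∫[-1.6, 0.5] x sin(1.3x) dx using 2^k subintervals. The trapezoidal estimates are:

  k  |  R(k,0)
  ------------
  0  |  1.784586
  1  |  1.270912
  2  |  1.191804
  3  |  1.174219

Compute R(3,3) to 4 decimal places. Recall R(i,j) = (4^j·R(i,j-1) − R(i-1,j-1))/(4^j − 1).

1.1685

Richardson extrapolation on the trapezoidal column (denominator 4−1=3):
R(1,1) = 1.270912 + (1.270912 − 1.784586)/3 = 1.099687
R(2,1) = 1.191804 + (1.191804 − 1.270912)/3 = 1.165435
R(3,1) = (4·1.174219 − 1.191804) / 3 = 1.168357
R(2,2) = 1.165435 + (1.165435 − 1.099687)/15 = 1.169818
R(3,2) = (16·1.168357 − 1.165435) / 15 = 1.168552
R(3,3) = 1.168552 + (1.168552 − 1.169818)/63 = 1.168532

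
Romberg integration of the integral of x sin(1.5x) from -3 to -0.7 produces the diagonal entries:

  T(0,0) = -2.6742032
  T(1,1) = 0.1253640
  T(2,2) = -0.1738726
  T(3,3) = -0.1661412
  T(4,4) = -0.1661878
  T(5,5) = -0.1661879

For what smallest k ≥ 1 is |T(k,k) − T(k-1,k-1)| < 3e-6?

k = 5

|T(1,1) − T(0,0)| = 2.7995672 ≥ 3e-6
|T(2,2) − T(1,1)| = 0.2992366 ≥ 3e-6
|T(3,3) − T(2,2)| = 0.0077314 ≥ 3e-6
|T(4,4) − T(3,3)| = 0.0000466 ≥ 3e-6
|T(5,5) − T(4,4)| = 0.0000001 < 3e-6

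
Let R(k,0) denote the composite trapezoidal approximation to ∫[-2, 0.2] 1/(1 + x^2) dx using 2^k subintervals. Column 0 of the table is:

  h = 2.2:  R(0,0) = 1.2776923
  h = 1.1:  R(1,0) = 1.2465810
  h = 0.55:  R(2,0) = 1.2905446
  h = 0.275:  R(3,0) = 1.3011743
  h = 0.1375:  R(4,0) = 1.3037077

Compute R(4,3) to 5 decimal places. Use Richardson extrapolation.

R(2,1) = 1.2905446 + (1.2905446 − 1.2465810)/3 = 1.3051991
R(3,1) = (4·1.3011743 − 1.2905446) / 3 = 1.3047175
R(4,1) = (4·1.3037077 − 1.3011743) / 3 = 1.3045522
R(3,2) = 1.3047175 + (1.3047175 − 1.3051991)/15 = 1.3046854
R(4,2) = 1.3045522 + (1.3045522 − 1.3047175)/15 = 1.3045412
R(4,3) = 1.3045412 + (1.3045412 − 1.3046854)/63 = 1.3045389
(Column j=1 coincides with Simpson's rule on the same nodes.)

1.30454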